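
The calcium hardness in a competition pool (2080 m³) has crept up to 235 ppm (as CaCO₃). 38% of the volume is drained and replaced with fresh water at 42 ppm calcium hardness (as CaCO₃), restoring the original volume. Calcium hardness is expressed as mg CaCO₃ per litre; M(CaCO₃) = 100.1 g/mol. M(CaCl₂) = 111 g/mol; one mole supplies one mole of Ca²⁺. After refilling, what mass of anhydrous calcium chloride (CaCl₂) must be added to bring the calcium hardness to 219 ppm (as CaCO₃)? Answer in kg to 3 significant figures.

Volume: 2080 m³ = 2,080,000 L.
After draining 38% and refilling: 235 × 0.62 + 42 × 0.38 = 161.66 ppm.
Deficit to target: 219 − 161.66 = 57.34 mg/L.
As CaCO₃: 57.34 mg/L × 2,080,000 L = 119,300 g; ÷ 100.1 = 1191 mol Ca²⁺.
Mass: 1191 × 111 = 132,300 g.

132 kg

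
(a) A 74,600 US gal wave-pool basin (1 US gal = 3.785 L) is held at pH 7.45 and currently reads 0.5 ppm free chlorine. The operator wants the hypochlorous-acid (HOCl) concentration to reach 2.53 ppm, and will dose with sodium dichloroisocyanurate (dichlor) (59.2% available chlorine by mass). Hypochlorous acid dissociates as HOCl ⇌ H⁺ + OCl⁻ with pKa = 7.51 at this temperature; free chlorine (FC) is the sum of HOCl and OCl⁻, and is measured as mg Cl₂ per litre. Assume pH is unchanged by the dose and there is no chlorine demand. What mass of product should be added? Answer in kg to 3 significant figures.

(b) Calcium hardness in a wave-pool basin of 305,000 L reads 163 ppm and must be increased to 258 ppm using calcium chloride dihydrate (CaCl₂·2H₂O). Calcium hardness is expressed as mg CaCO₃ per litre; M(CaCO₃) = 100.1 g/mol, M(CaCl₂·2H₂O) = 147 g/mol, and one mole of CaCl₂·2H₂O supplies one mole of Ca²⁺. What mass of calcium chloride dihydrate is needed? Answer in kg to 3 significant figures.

(a) Volume: 74,600 US gal × 3.785 L/gal = 282,361 L.
(a) [OCl⁻]/[HOCl] = 10^(pH − pKa) = 10^(7.45 − 7.51) = 0.871; fraction as HOCl = 1/(1 + 0.871) = 0.5345.
(a) Free chlorine required for 2.53 ppm HOCl: 2.53 / 0.5345 = 4.734 ppm.
(a) FC to add: 4.734 − 0.5 = 4.234 mg/L as Cl₂.
(a) Cl₂ equivalent: 4.234 mg/L × 282,361 L = 1195 g.
(a) Product at 59.2% available Cl: 1195 / 0.592 = 2019 g.

(b) Hardness to add: (258 − 163) = 95 mg/L as CaCO₃ × 305,000 L = 28,980 g as CaCO₃.
(b) Moles of Ca²⁺ (1 mol Ca²⁺ ≡ 1 mol CaCO₃): 28,980 / 100.1 g/mol = 289.5 mol.
(b) Mass of CaCl₂·2H₂O: 289.5 × 147 = 42,550 g.

(a) 2.02 kg; (b) 42.6 kg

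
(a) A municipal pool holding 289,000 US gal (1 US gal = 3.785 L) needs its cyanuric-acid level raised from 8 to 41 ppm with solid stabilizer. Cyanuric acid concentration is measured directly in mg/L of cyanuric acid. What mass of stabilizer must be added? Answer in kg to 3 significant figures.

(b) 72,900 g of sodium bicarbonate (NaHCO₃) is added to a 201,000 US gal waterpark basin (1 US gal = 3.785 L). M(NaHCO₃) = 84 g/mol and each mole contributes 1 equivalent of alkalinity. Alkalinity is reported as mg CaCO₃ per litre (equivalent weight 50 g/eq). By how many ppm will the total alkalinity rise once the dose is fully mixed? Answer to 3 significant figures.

(a) Volume: 289,000 US gal × 3.785 L/gal = 1,093,865 L.
(a) CYA to add: (41 − 8) = 33 mg/L × 1,093,865 L = 36,100 g cyanuric acid.

(b) Volume: 201,000 US gal × 3.785 L/gal = 760,785 L.
(b) Moles of NaHCO₃: 72,900 g ÷ 84 g/mol = 867.9 mol → 867.9 eq of alkalinity.
(b) As CaCO₃: 867.9 eq × 50 g/eq = 43,390 g.
(b) Rise: 43,390 g / 760,785 L × 1000 = 57.04 mg/L.

(a) 36.1 kg; (b) 57.0 ppm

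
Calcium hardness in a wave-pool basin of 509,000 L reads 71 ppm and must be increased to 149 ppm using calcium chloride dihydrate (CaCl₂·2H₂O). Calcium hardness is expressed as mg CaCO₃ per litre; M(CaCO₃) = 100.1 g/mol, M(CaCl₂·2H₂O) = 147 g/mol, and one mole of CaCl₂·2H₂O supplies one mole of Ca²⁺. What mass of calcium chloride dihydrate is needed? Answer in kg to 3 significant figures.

Hardness to add: (149 − 71) = 78 mg/L as CaCO₃ × 509,000 L = 39,700 g as CaCO₃.
Moles of Ca²⁺ (1 mol Ca²⁺ ≡ 1 mol CaCO₃): 39,700 / 100.1 g/mol = 396.6 mol.
Mass of CaCl₂·2H₂O: 396.6 × 147 = 58,300 g.

58.3 kg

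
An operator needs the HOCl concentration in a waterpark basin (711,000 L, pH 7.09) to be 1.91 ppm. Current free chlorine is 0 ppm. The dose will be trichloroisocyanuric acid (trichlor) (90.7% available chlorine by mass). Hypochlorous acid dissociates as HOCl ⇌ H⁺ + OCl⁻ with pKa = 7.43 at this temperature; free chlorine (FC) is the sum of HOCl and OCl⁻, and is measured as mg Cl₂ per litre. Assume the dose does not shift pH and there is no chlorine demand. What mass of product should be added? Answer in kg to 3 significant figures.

[OCl⁻]/[HOCl] = 10^(pH − pKa) = 10^(7.09 − 7.43) = 0.4571; fraction as HOCl = 1/(1 + 0.4571) = 0.6863.
Free chlorine required for 1.91 ppm HOCl: 1.91 / 0.6863 = 2.783 ppm.
FC to add: 2.783 − 0 = 2.783 mg/L as Cl₂.
Cl₂ equivalent: 2.783 mg/L × 711,000 L = 1979 g.
Product at 90.7% available Cl: 1979 / 0.907 = 2182 g.

2.18 kg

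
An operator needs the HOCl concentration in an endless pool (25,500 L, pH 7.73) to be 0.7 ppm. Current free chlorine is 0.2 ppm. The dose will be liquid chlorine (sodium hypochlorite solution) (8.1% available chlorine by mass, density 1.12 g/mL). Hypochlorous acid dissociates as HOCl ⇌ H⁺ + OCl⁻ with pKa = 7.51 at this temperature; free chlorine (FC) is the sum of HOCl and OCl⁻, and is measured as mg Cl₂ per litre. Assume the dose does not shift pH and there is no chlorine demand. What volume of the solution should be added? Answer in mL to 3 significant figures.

[OCl⁻]/[HOCl] = 10^(pH − pKa) = 10^(7.73 − 7.51) = 1.66; fraction as HOCl = 1/(1 + 1.66) = 0.376.
Free chlorine required for 0.7 ppm HOCl: 0.7 / 0.376 = 1.862 ppm.
FC to add: 1.862 − 0.2 = 1.662 mg/L as Cl₂.
Cl₂ equivalent: 1.662 mg/L × 25,500 L = 42.37 g.
Product at 8.1% available Cl: 42.37 / 0.081 = 523.1 g.
Volume: 523.1 g ÷ 1.12 g/mL = 467.1 mL.

467 mL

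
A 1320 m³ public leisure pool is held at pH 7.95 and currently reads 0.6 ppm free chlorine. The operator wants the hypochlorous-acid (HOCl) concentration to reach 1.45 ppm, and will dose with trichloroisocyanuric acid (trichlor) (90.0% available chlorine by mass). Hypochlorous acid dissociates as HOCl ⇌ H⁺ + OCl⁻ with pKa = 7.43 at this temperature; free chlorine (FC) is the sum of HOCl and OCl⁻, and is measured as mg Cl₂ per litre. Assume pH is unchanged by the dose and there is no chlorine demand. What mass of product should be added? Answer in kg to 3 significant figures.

8.29 kg

Volume: 1320 m³ = 1,320,000 L.
[OCl⁻]/[HOCl] = 10^(pH − pKa) = 10^(7.95 − 7.43) = 3.311; fraction as HOCl = 1/(1 + 3.311) = 0.2319.
Free chlorine required for 1.45 ppm HOCl: 1.45 / 0.2319 = 6.251 ppm.
FC to add: 6.251 − 0.6 = 5.651 mg/L as Cl₂.
Cl₂ equivalent: 5.651 mg/L × 1,320,000 L = 7460 g.
Product at 90.0% available Cl: 7460 / 0.9 = 8289 g.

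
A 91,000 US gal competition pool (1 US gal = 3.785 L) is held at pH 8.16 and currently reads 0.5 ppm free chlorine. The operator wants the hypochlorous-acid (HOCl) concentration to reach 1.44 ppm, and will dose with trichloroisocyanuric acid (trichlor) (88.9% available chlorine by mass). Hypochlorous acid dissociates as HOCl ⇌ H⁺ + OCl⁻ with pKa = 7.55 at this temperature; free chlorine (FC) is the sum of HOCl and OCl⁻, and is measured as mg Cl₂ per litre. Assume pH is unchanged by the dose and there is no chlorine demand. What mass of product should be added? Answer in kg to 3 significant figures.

Volume: 91,000 US gal × 3.785 L/gal = 344,435 L.
[OCl⁻]/[HOCl] = 10^(pH − pKa) = 10^(8.16 − 7.55) = 4.074; fraction as HOCl = 1/(1 + 4.074) = 0.1971.
Free chlorine required for 1.44 ppm HOCl: 1.44 / 0.1971 = 7.306 ppm.
FC to add: 7.306 − 0.5 = 6.806 mg/L as Cl₂.
Cl₂ equivalent: 6.806 mg/L × 344,435 L = 2344 g.
Product at 88.9% available Cl: 2344 / 0.889 = 2637 g.

2.64 kg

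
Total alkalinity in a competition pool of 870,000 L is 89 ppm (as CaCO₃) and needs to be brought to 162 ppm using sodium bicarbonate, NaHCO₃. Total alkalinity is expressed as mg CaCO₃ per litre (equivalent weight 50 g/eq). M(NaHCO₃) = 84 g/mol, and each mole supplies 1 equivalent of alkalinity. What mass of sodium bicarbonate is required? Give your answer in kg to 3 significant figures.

107 kg

Alkalinity to add: (162 − 89) = 73 mg/L as CaCO₃ × 870,000 L = 63,510 g as CaCO₃.
Equivalents: 63,510 g ÷ 50 g/eq = 1270 eq.
NaHCO₃ supplies 1 eq per mole → 1270 mol.
Mass: 1270 mol × 84 g/mol = 106,700 g.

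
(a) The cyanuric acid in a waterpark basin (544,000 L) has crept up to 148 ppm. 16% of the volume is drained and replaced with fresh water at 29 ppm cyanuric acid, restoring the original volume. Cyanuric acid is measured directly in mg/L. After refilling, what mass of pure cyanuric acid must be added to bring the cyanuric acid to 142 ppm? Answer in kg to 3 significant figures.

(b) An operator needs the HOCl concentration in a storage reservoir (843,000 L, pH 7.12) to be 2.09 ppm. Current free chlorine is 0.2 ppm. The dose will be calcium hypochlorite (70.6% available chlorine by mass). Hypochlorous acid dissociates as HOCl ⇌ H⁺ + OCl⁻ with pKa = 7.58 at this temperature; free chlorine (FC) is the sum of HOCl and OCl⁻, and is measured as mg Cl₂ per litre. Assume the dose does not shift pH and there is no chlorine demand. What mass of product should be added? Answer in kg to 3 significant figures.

(a) 7.09 kg; (b) 3.12 kg

(a) After draining 16% and refilling: 148 × 0.84 + 29 × 0.16 = 128.96 ppm.
(a) Deficit to target: 142 − 128.96 = 13.04 mg/L.
(a) Mass: 13.04 mg/L × 544,000 L = 7094 g cyanuric acid.

(b) [OCl⁻]/[HOCl] = 10^(pH − pKa) = 10^(7.12 − 7.58) = 0.3467; fraction as HOCl = 1/(1 + 0.3467) = 0.7425.
(b) Free chlorine required for 2.09 ppm HOCl: 2.09 / 0.7425 = 2.815 ppm.
(b) FC to add: 2.815 − 0.2 = 2.615 mg/L as Cl₂.
(b) Cl₂ equivalent: 2.615 mg/L × 843,000 L = 2204 g.
(b) Product at 70.6% available Cl: 2204 / 0.706 = 3122 g.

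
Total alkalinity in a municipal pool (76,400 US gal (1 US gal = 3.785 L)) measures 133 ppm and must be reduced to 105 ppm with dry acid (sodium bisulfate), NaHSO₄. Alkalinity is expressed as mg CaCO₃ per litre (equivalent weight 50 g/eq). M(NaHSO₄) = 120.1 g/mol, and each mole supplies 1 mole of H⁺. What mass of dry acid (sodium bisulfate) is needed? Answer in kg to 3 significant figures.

19.4 kg

Volume: 76,400 US gal × 3.785 L/gal = 289,174 L.
Alkalinity to neutralize: (133 − 105) = 28 mg/L as CaCO₃ × 289,174 L = 8097 g as CaCO₃.
Equivalents of H⁺ required: 8097 ÷ 50 g/eq = 161.9 eq = 161.9 mol NaHSO₄.
Mass of NaHSO₄: 161.9 × 120.1 = 19,450 g.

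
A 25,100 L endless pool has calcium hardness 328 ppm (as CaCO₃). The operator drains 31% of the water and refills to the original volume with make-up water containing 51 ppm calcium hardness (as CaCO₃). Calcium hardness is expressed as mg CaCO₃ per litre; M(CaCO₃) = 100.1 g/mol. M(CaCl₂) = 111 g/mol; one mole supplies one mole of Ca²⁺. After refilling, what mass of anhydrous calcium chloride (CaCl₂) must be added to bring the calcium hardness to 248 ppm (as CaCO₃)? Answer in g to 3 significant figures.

After draining 31% and refilling: 328 × 0.69 + 51 × 0.31 = 242.13 ppm.
Deficit to target: 248 − 242.13 = 5.87 mg/L.
As CaCO₃: 5.87 mg/L × 25,100 L = 147.3 g; ÷ 100.1 = 1.472 mol Ca²⁺.
Mass: 1.472 × 111 = 163.4 g.

163 g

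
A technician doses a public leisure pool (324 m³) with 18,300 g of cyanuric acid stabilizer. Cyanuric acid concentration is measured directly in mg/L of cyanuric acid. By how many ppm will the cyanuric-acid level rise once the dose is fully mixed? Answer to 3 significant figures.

Volume: 324 m³ = 324,000 L.
Rise: 18,300 g / 324,000 L × 1000 = 56.48 mg/L.

56.5 ppm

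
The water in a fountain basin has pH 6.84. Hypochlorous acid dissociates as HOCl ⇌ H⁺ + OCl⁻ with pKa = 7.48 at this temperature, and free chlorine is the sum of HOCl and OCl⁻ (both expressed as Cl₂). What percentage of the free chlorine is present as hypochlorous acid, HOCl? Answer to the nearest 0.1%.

[OCl⁻]/[HOCl] = 10^(pH − pKa) = 10^(6.84 − 7.48) = 10^-0.64 = 0.2291.
Fraction as HOCl = 1 / (1 + 0.2291) = 0.8136.

81.4%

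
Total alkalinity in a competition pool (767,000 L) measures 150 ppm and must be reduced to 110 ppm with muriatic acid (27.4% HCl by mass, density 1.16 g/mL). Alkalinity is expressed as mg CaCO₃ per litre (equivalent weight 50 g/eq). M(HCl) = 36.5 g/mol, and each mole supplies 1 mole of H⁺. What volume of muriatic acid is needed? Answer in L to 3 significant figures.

70.5 L

Alkalinity to neutralize: (150 − 110) = 40 mg/L as CaCO₃ × 767,000 L = 30,680 g as CaCO₃.
Equivalents of H⁺ required: 30,680 ÷ 50 g/eq = 613.6 eq = 613.6 mol HCl.
Mass of HCl: 613.6 × 36.5 = 22,400 g.
Mass of 27.4% solution: 22,400 / 0.274 = 81,740 g.
Volume: 81,740 g ÷ 1.16 g/mL = 70,460 mL.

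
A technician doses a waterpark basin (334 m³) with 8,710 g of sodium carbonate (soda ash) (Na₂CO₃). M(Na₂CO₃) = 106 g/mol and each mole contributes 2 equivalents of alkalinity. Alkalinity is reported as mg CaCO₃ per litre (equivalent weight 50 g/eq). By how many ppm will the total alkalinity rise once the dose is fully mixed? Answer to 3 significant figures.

Volume: 334 m³ = 334,000 L.
Moles of Na₂CO₃: 8,710 g ÷ 106 g/mol = 82.17 mol → 164.3 eq of alkalinity.
As CaCO₃: 164.3 eq × 50 g/eq = 8217 g.
Rise: 8217 g / 334,000 L × 1000 = 24.6 mg/L.

24.6 ppm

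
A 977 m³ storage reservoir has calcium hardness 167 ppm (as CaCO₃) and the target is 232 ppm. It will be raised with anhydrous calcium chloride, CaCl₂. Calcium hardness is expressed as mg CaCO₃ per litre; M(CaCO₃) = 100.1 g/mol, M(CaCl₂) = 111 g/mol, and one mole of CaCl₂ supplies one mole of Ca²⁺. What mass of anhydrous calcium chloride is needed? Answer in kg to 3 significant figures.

70.4 kg

Volume: 977 m³ = 977,000 L.
Hardness to add: (232 − 167) = 65 mg/L as CaCO₃ × 977,000 L = 63,500 g as CaCO₃.
Moles of Ca²⁺ (1 mol Ca²⁺ ≡ 1 mol CaCO₃): 63,500 / 100.1 g/mol = 634.4 mol.
Mass of CaCl₂: 634.4 × 111 = 70,420 g.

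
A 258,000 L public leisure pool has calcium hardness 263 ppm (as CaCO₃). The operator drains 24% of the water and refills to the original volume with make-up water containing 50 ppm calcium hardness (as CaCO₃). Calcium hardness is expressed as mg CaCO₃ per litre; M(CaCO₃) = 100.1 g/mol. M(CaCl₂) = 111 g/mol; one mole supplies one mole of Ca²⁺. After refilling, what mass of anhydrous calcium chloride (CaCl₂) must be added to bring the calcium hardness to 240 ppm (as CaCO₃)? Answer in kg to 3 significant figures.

8.04 kg

After draining 24% and refilling: 263 × 0.76 + 50 × 0.24 = 211.88 ppm.
Deficit to target: 240 − 211.88 = 28.12 mg/L.
As CaCO₃: 28.12 mg/L × 258,000 L = 7255 g; ÷ 100.1 = 72.48 mol Ca²⁺.
Mass: 72.48 × 111 = 8045 g.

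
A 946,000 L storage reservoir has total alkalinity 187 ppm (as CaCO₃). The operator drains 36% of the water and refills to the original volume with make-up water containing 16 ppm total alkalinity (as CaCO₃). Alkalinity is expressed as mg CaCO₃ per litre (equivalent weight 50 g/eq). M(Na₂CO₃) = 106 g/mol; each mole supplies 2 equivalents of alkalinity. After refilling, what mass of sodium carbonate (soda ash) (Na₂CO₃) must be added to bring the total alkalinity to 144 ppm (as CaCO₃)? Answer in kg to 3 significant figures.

18.6 kg

After draining 36% and refilling: 187 × 0.64 + 16 × 0.36 = 125.44 ppm.
Deficit to target: 144 − 125.44 = 18.56 mg/L.
As CaCO₃: 18.56 mg/L × 946,000 L = 17,560 g; ÷ 50 g/eq ÷ 2 = 175.6 mol Na₂CO₃.
Mass: 175.6 × 106 = 18,610 g.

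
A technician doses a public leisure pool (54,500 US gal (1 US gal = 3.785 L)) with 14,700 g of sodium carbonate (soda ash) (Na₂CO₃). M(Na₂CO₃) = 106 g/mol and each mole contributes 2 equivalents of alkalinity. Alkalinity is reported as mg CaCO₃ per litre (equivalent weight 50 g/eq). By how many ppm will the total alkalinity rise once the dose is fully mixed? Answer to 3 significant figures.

67.2 ppm

Volume: 54,500 US gal × 3.785 L/gal = 206,282 L.
Moles of Na₂CO₃: 14,700 g ÷ 106 g/mol = 138.7 mol → 277.4 eq of alkalinity.
As CaCO₃: 277.4 eq × 50 g/eq = 13,870 g.
Rise: 13,870 g / 206,282 L × 1000 = 67.23 mg/L.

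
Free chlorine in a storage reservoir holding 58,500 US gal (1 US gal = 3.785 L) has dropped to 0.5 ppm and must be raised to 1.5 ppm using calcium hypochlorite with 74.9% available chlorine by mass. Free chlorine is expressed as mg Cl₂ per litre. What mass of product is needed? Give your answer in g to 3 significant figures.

296 g

Volume: 58,500 US gal × 3.785 L/gal = 221,422 L.
Chlorine deficit: 1.5 − 0.5 = 1 ppm = 1 mg/L as Cl₂.
Cl₂ equivalent needed: 1 mg/L × 221,422 L = 221,400 mg = 221.4 g.
Product at 74.9% available chlorine: 221.4 / 0.749 = 295.6 g.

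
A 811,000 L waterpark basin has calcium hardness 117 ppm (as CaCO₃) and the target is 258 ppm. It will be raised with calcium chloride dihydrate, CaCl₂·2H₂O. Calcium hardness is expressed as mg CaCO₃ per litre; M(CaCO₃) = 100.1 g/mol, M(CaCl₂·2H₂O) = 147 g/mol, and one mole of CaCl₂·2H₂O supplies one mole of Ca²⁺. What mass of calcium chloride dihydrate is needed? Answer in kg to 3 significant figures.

168 kg

Hardness to add: (258 − 117) = 141 mg/L as CaCO₃ × 811,000 L = 114,400 g as CaCO₃.
Moles of Ca²⁺ (1 mol Ca²⁺ ≡ 1 mol CaCO₃): 114,400 / 100.1 g/mol = 1142 mol.
Mass of CaCl₂·2H₂O: 1142 × 147 = 167,900 g.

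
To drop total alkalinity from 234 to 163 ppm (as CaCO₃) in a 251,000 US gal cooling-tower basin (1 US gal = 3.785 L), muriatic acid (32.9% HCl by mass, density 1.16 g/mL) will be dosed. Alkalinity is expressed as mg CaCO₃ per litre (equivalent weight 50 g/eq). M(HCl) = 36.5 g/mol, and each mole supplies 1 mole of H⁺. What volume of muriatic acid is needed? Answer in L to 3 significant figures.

129 L

Volume: 251,000 US gal × 3.785 L/gal = 950,035 L.
Alkalinity to neutralize: (234 − 163) = 71 mg/L as CaCO₃ × 950,035 L = 67,450 g as CaCO₃.
Equivalents of H⁺ required: 67,450 ÷ 50 g/eq = 1349 eq = 1349 mol HCl.
Mass of HCl: 1349 × 36.5 = 49,240 g.
Mass of 32.9% solution: 49,240 / 0.329 = 149,700 g.
Volume: 149,700 g ÷ 1.16 g/mL = 129,000 mL.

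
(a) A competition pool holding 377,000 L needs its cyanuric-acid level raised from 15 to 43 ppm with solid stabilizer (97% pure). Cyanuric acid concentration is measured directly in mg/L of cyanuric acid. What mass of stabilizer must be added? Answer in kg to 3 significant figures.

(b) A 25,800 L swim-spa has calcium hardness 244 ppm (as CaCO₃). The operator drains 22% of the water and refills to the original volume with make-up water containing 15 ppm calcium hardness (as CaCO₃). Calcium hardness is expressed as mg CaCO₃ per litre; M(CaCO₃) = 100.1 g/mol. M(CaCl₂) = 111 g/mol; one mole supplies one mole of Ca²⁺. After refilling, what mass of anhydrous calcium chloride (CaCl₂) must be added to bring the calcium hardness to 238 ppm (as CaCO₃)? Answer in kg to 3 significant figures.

(a) CYA to add: (43 − 15) = 28 mg/L × 377,000 L = 10,560 g cyanuric acid.
(a) At 97% purity: 10,560 / 0.97 = 10,880 g product.

(b) After draining 22% and refilling: 244 × 0.78 + 15 × 0.22 = 193.62 ppm.
(b) Deficit to target: 238 − 193.62 = 44.38 mg/L.
(b) As CaCO₃: 44.38 mg/L × 25,800 L = 1145 g; ÷ 100.1 = 11.44 mol Ca²⁺.
(b) Mass: 11.44 × 111 = 1270 g.

(a) 10.9 kg; (b) 1.27 kg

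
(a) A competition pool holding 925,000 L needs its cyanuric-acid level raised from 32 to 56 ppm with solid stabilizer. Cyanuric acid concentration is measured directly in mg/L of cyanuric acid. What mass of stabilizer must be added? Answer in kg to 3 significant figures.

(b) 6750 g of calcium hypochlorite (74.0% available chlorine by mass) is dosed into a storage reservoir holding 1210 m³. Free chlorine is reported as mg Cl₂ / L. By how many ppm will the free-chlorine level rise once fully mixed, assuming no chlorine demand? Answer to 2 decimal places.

(a) CYA to add: (56 − 32) = 24 mg/L × 925,000 L = 22,200 g cyanuric acid.

(b) Volume: 1210 m³ = 1,210,000 L.
(b) Available chlorine delivered: 6750 g × 0.74 = 4995 g as Cl₂.
(b) Concentration rise: 4995 g / 1,210,000 L = 4.128 mg/L = 4.13 ppm.

(a) 22.2 kg; (b) 4.13 ppm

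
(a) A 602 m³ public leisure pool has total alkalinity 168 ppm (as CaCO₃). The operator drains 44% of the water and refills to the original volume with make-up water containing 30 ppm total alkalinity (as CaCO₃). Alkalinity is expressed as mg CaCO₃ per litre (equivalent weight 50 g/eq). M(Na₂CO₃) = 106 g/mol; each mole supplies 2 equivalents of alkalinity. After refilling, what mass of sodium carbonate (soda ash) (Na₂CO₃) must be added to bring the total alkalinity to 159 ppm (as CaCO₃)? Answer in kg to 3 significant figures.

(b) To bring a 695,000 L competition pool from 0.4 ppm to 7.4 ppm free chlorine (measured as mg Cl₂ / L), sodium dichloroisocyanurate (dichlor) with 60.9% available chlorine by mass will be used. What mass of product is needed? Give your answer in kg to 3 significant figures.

(a) Volume: 602 m³ = 602,000 L.
(a) After draining 44% and refilling: 168 × 0.56 + 30 × 0.44 = 107.28 ppm.
(a) Deficit to target: 159 − 107.28 = 51.72 mg/L.
(a) As CaCO₃: 51.72 mg/L × 602,000 L = 31,140 g; ÷ 50 g/eq ÷ 2 = 311.4 mol Na₂CO₃.
(a) Mass: 311.4 × 106 = 33,000 g.

(b) Chlorine deficit: 7.4 − 0.4 = 7 ppm = 7 mg/L as Cl₂.
(b) Cl₂ equivalent needed: 7 mg/L × 695,000 L = 4,865,000 mg = 4865 g.
(b) Product at 60.9% available chlorine: 4865 / 0.609 = 7989 g.

(a) 33.0 kg; (b) 7.99 kg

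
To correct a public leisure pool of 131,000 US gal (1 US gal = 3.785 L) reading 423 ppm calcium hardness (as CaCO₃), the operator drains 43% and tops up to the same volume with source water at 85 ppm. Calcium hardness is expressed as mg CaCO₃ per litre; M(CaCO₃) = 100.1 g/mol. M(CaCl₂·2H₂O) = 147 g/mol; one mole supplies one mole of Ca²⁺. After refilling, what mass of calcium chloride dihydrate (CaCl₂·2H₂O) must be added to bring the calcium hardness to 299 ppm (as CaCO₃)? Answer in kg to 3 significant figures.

15.5 kg

Volume: 131,000 US gal × 3.785 L/gal = 495,835 L.
After draining 43% and refilling: 423 × 0.57 + 85 × 0.43 = 277.66 ppm.
Deficit to target: 299 − 277.66 = 21.34 mg/L.
As CaCO₃: 21.34 mg/L × 495,835 L = 10,580 g; ÷ 100.1 = 105.7 mol Ca²⁺.
Mass: 105.7 × 147 = 15,540 g.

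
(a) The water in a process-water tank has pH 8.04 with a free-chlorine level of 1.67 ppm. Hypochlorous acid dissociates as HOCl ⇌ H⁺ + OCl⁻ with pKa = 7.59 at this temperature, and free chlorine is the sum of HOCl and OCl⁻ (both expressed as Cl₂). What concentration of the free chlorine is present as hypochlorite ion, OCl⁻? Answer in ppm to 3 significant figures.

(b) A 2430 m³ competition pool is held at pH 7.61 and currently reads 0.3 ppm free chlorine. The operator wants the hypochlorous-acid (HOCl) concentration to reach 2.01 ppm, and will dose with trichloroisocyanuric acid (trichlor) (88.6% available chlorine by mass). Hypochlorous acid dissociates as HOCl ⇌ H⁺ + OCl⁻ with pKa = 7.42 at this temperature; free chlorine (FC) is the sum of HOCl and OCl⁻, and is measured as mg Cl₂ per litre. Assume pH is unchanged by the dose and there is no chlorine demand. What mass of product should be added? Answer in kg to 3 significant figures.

(a) [OCl⁻]/[HOCl] = 10^(pH − pKa) = 10^(8.04 − 7.59) = 10^0.45 = 2.818.
(a) Fraction as HOCl = 1 / (1 + 2.818) = 0.2619.
(a) OCl⁻ = (1 − 0.2619) × 1.67 ppm = 1.233 ppm.

(b) Volume: 2430 m³ = 2,430,000 L.
(b) [OCl⁻]/[HOCl] = 10^(pH − pKa) = 10^(7.61 − 7.42) = 1.549; fraction as HOCl = 1/(1 + 1.549) = 0.3923.
(b) Free chlorine required for 2.01 ppm HOCl: 2.01 / 0.3923 = 5.123 ppm.
(b) FC to add: 5.123 − 0.3 = 4.823 mg/L as Cl₂.
(b) Cl₂ equivalent: 4.823 mg/L × 2,430,000 L = 11,720 g.
(b) Product at 88.6% available Cl: 11,720 / 0.886 = 13,230 g.

(a) 1.23 ppm; (b) 13.2 kg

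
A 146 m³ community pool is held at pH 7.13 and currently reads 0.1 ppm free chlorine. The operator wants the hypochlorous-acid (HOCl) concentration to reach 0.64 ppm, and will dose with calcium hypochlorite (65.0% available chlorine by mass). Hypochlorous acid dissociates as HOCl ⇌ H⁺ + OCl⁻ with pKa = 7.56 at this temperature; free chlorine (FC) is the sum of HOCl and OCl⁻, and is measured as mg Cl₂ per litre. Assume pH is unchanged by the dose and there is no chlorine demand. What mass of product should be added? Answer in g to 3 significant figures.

Volume: 146 m³ = 146,000 L.
[OCl⁻]/[HOCl] = 10^(pH − pKa) = 10^(7.13 − 7.56) = 0.3715; fraction as HOCl = 1/(1 + 0.3715) = 0.7291.
Free chlorine required for 0.64 ppm HOCl: 0.64 / 0.7291 = 0.8778 ppm.
FC to add: 0.8778 − 0.1 = 0.7778 mg/L as Cl₂.
Cl₂ equivalent: 0.7778 mg/L × 146,000 L = 113.6 g.
Product at 65.0% available Cl: 113.6 / 0.65 = 174.7 g.

175 g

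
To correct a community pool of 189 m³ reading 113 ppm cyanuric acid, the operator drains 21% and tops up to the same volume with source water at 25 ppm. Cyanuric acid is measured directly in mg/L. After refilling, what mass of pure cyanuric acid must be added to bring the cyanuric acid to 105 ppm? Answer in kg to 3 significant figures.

1.98 kg

Volume: 189 m³ = 189,000 L.
After draining 21% and refilling: 113 × 0.79 + 25 × 0.21 = 94.52 ppm.
Deficit to target: 105 − 94.52 = 10.48 mg/L.
Mass: 10.48 mg/L × 189,000 L = 1981 g cyanuric acid.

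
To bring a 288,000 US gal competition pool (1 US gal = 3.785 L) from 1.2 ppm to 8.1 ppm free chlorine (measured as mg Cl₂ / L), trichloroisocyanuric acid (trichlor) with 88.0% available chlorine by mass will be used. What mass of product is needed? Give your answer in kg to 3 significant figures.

Volume: 288,000 US gal × 3.785 L/gal = 1,090,080 L.
Chlorine deficit: 8.1 − 1.2 = 6.9 ppm = 6.9 mg/L as Cl₂.
Cl₂ equivalent needed: 6.9 mg/L × 1,090,080 L = 7,522,000 mg = 7522 g.
Product at 88.0% available chlorine: 7522 / 0.88 = 8547 g.

8.55 kg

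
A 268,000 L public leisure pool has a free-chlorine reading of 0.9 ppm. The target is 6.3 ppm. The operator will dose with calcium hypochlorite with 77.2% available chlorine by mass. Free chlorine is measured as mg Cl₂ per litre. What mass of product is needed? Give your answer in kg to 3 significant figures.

Chlorine deficit: 6.3 − 0.9 = 5.4 ppm = 5.4 mg/L as Cl₂.
Cl₂ equivalent needed: 5.4 mg/L × 268,000 L = 1,447,000 mg = 1447 g.
Product at 77.2% available chlorine: 1447 / 0.772 = 1875 g.

1.87 kg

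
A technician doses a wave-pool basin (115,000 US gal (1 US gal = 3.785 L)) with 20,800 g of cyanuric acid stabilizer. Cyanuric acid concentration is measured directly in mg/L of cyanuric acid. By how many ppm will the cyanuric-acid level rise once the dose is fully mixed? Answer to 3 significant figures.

Volume: 115,000 US gal × 3.785 L/gal = 435,275 L.
Rise: 20,800 g / 435,275 L × 1000 = 47.79 mg/L.

47.8 ppm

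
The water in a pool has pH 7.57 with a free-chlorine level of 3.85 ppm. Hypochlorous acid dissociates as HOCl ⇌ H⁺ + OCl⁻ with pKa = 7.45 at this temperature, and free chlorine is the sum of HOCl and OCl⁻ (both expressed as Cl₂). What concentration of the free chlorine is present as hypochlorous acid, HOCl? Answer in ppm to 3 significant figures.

1.66 ppm

[OCl⁻]/[HOCl] = 10^(pH − pKa) = 10^(7.57 − 7.45) = 10^0.12 = 1.318.
Fraction as HOCl = 1 / (1 + 1.318) = 0.4314.
HOCl = 0.4314 × 3.85 ppm = 1.661 ppm.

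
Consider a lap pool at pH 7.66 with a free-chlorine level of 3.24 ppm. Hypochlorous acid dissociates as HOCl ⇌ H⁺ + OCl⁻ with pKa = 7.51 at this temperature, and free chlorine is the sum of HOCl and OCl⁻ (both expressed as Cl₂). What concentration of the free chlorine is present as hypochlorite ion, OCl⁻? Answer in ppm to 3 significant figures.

1.90 ppm

[OCl⁻]/[HOCl] = 10^(pH − pKa) = 10^(7.66 − 7.51) = 10^0.15 = 1.413.
Fraction as HOCl = 1 / (1 + 1.413) = 0.4145.
OCl⁻ = (1 − 0.4145) × 3.24 ppm = 1.897 ppm.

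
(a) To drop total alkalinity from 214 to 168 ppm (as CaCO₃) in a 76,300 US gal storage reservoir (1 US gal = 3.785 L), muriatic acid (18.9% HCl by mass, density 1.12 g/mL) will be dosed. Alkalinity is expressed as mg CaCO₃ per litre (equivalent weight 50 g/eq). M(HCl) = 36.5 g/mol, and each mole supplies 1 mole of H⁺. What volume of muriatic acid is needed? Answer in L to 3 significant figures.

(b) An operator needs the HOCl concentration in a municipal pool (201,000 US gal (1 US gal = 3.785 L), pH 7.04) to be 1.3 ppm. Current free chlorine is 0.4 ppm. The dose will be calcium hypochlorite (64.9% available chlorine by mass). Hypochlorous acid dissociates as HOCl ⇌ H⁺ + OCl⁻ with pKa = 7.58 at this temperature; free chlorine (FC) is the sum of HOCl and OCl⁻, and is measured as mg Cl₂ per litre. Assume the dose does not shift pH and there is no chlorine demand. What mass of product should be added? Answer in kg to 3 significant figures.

(a) Volume: 76,300 US gal × 3.785 L/gal = 288,796 L.
(a) Alkalinity to neutralize: (214 − 168) = 46 mg/L as CaCO₃ × 288,796 L = 13,280 g as CaCO₃.
(a) Equivalents of H⁺ required: 13,280 ÷ 50 g/eq = 265.7 eq = 265.7 mol HCl.
(a) Mass of HCl: 265.7 × 36.5 = 9698 g.
(a) Mass of 18.9% solution: 9698 / 0.189 = 51,310 g.
(a) Volume: 51,310 g ÷ 1.12 g/mL = 45,810 mL.

(b) Volume: 201,000 US gal × 3.785 L/gal = 760,785 L.
(b) [OCl⁻]/[HOCl] = 10^(pH − pKa) = 10^(7.04 − 7.58) = 0.2884; fraction as HOCl = 1/(1 + 0.2884) = 0.7762.
(b) Free chlorine required for 1.3 ppm HOCl: 1.3 / 0.7762 = 1.675 ppm.
(b) FC to add: 1.675 − 0.4 = 1.275 mg/L as Cl₂.
(b) Cl₂ equivalent: 1.275 mg/L × 760,785 L = 969.9 g.
(b) Product at 64.9% available Cl: 969.9 / 0.649 = 1495 g.

(a) 45.8 L; (b) 1.49 kg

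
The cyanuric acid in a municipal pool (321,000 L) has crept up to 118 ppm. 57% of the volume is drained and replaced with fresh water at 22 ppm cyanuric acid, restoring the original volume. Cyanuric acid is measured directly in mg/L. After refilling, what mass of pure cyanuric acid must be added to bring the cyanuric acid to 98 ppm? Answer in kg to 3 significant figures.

11.1 kg

After draining 57% and refilling: 118 × 0.43 + 22 × 0.57 = 63.28 ppm.
Deficit to target: 98 − 63.28 = 34.72 mg/L.
Mass: 34.72 mg/L × 321,000 L = 11,150 g cyanuric acid.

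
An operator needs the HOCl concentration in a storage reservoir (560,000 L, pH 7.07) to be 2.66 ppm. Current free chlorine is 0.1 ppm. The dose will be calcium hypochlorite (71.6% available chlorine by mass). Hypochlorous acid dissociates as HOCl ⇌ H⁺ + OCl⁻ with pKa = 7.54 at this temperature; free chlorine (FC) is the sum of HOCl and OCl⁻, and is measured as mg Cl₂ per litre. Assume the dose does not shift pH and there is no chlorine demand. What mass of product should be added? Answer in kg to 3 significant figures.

2.71 kg

[OCl⁻]/[HOCl] = 10^(pH − pKa) = 10^(7.07 − 7.54) = 0.3388; fraction as HOCl = 1/(1 + 0.3388) = 0.7469.
Free chlorine required for 2.66 ppm HOCl: 2.66 / 0.7469 = 3.561 ppm.
FC to add: 3.561 − 0.1 = 3.461 mg/L as Cl₂.
Cl₂ equivalent: 3.461 mg/L × 560,000 L = 1938 g.
Product at 71.6% available Cl: 1938 / 0.716 = 2707 g.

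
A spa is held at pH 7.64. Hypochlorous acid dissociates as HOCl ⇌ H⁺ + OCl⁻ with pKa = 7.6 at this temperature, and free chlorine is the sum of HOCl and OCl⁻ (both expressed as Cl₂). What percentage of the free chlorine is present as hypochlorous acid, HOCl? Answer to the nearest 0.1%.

47.7%

[OCl⁻]/[HOCl] = 10^(pH − pKa) = 10^(7.64 − 7.6) = 10^0.04 = 1.096.
Fraction as HOCl = 1 / (1 + 1.096) = 0.477.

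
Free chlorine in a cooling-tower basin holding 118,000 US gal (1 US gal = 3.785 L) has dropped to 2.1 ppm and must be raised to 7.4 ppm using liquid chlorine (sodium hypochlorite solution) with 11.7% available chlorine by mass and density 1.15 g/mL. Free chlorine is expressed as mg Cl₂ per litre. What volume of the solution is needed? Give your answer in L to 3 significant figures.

17.6 L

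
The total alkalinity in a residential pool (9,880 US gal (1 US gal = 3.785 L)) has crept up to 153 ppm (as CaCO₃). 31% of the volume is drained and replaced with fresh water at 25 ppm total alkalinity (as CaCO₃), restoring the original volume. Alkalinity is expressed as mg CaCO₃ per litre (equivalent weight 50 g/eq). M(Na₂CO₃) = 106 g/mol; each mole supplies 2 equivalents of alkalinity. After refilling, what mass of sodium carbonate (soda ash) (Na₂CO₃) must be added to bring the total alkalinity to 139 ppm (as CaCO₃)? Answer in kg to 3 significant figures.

1.02 kg

Volume: 9,880 US gal × 3.785 L/gal = 37,396 L.
After draining 31% and refilling: 153 × 0.69 + 25 × 0.31 = 113.32 ppm.
Deficit to target: 139 − 113.32 = 25.68 mg/L.
As CaCO₃: 25.68 mg/L × 37,396 L = 960.3 g; ÷ 50 g/eq ÷ 2 = 9.603 mol Na₂CO₃.
Mass: 9.603 × 106 = 1018 g.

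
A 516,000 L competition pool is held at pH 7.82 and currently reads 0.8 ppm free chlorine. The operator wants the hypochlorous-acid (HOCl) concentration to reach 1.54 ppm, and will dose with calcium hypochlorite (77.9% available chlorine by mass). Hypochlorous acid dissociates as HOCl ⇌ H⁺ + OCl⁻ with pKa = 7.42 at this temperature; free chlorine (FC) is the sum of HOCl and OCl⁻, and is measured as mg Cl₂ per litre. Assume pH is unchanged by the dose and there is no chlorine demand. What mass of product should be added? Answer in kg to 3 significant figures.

[OCl⁻]/[HOCl] = 10^(pH − pKa) = 10^(7.82 − 7.42) = 2.512; fraction as HOCl = 1/(1 + 2.512) = 0.2847.
Free chlorine required for 1.54 ppm HOCl: 1.54 / 0.2847 = 5.408 ppm.
FC to add: 5.408 − 0.8 = 4.608 mg/L as Cl₂.
Cl₂ equivalent: 4.608 mg/L × 516,000 L = 2378 g.
Product at 77.9% available Cl: 2378 / 0.779 = 3052 g.

3.05 kg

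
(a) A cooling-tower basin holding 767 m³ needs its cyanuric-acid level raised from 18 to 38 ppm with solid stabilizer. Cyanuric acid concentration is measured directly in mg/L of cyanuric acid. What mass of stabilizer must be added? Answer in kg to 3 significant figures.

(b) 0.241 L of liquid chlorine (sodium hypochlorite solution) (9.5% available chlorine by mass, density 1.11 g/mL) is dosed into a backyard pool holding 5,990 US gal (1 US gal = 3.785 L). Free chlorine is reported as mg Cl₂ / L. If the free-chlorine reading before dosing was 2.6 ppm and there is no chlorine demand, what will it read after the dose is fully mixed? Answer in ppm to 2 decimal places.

(a) Volume: 767 m³ = 767,000 L.
(a) CYA to add: (38 − 18) = 20 mg/L × 767,000 L = 15,340 g cyanuric acid.

(b) Volume: 5,990 US gal × 3.785 L/gal = 22,672 L.
(b) Mass of solution: 0.241 L × 1000 mL/L × 1.11 g/mL = 267.5 g.
(b) Available chlorine delivered: 267.5 g × 0.095 = 25.41 g as Cl₂.
(b) Concentration rise: 25.41 g / 22,672 L = 1.121 mg/L = 1.12 ppm.
(b) Final FC: 2.6 + 1.12 = 3.72 ppm.

(a) 15.3 kg; (b) 3.72 ppm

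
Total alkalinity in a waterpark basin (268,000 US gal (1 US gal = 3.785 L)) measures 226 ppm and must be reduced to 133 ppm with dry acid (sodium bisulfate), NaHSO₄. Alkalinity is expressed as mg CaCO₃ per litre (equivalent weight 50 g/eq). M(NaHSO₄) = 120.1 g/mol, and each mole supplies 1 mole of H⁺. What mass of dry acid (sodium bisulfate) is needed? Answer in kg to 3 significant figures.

227 kg

Volume: 268,000 US gal × 3.785 L/gal = 1,014,380 L.
Alkalinity to neutralize: (226 − 133) = 93 mg/L as CaCO₃ × 1,014,380 L = 94,340 g as CaCO₃.
Equivalents of H⁺ required: 94,340 ÷ 50 g/eq = 1887 eq = 1887 mol NaHSO₄.
Mass of NaHSO₄: 1887 × 120.1 = 226,600 g.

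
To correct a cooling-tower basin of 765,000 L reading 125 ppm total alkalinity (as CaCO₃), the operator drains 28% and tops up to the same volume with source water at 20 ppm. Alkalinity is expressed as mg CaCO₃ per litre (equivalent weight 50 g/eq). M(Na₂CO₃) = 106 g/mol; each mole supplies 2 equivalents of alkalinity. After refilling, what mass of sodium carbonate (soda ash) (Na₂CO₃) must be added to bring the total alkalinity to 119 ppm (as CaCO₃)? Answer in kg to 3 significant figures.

19.0 kg

After draining 28% and refilling: 125 × 0.72 + 20 × 0.28 = 95.6 ppm.
Deficit to target: 119 − 95.6 = 23.4 mg/L.
As CaCO₃: 23.4 mg/L × 765,000 L = 17,900 g; ÷ 50 g/eq ÷ 2 = 179 mol Na₂CO₃.
Mass: 179 × 106 = 18,980 g.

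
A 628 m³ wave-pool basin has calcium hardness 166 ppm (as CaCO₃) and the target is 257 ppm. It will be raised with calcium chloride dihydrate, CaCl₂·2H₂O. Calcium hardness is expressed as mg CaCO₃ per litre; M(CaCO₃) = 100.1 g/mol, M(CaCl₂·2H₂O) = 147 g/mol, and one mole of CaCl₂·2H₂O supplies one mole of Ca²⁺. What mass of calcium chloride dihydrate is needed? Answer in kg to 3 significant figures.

83.9 kg

Volume: 628 m³ = 628,000 L.
Hardness to add: (257 − 166) = 91 mg/L as CaCO₃ × 628,000 L = 57,150 g as CaCO₃.
Moles of Ca²⁺ (1 mol Ca²⁺ ≡ 1 mol CaCO₃): 57,150 / 100.1 g/mol = 570.9 mol.
Mass of CaCl₂·2H₂O: 570.9 × 147 = 83,920 g.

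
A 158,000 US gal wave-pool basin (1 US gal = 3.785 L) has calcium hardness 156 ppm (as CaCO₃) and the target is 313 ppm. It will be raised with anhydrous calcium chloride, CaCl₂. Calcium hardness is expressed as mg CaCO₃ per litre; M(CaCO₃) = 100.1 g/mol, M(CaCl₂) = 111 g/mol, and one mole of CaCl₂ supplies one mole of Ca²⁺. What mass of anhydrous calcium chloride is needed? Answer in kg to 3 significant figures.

104 kg

Volume: 158,000 US gal × 3.785 L/gal = 598,030 L.
Hardness to add: (313 − 156) = 157 mg/L as CaCO₃ × 598,030 L = 93,890 g as CaCO₃.
Moles of Ca²⁺ (1 mol Ca²⁺ ≡ 1 mol CaCO₃): 93,890 / 100.1 g/mol = 938 mol.
Mass of CaCl₂: 938 × 111 = 104,100 g.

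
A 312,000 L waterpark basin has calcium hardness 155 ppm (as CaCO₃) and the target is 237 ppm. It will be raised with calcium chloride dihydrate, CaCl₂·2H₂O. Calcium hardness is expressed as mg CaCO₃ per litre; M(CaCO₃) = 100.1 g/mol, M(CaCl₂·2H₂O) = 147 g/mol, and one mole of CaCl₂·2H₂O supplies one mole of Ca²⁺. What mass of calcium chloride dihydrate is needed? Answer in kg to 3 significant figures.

Hardness to add: (237 − 155) = 82 mg/L as CaCO₃ × 312,000 L = 25,580 g as CaCO₃.
Moles of Ca²⁺ (1 mol Ca²⁺ ≡ 1 mol CaCO₃): 25,580 / 100.1 g/mol = 255.6 mol.
Mass of CaCl₂·2H₂O: 255.6 × 147 = 37,570 g.

37.6 kg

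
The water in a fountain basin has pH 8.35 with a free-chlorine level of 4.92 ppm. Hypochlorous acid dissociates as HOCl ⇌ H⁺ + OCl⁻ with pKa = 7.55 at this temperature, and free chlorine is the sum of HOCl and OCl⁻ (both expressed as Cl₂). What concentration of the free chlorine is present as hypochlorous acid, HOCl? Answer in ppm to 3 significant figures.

[OCl⁻]/[HOCl] = 10^(pH − pKa) = 10^(8.35 − 7.55) = 10^0.80 = 6.31.
Fraction as HOCl = 1 / (1 + 6.31) = 0.1368.
HOCl = 0.1368 × 4.92 ppm = 0.6731 ppm.

0.673 ppm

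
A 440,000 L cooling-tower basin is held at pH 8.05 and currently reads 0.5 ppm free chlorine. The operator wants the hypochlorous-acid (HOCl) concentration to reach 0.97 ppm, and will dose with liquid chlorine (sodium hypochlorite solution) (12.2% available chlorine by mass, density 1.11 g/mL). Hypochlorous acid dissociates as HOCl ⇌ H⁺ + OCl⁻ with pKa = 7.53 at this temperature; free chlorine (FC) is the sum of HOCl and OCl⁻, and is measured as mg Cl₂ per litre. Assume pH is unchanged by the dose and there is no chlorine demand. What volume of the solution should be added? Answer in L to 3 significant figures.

[OCl⁻]/[HOCl] = 10^(pH − pKa) = 10^(8.05 − 7.53) = 3.311; fraction as HOCl = 1/(1 + 3.311) = 0.2319.
Free chlorine required for 0.97 ppm HOCl: 0.97 / 0.2319 = 4.182 ppm.
FC to add: 4.182 − 0.5 = 3.682 mg/L as Cl₂.
Cl₂ equivalent: 3.682 mg/L × 440,000 L = 1620 g.
Product at 12.2% available Cl: 1620 / 0.122 = 13,280 g.
Volume: 13,280 g ÷ 1.11 g/mL = 11,960 mL.

12.0 L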